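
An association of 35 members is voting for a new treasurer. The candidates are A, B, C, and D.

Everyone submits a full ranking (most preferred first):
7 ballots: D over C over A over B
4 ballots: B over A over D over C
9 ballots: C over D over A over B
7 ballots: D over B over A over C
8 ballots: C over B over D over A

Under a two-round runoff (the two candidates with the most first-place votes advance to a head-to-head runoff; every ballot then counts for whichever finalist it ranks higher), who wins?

Round 1 first-place votes: A 0, B 4, C 17, D 14. C and D advance.
Runoff: C is ranked above D on 17 ballots, D above C on 18.

D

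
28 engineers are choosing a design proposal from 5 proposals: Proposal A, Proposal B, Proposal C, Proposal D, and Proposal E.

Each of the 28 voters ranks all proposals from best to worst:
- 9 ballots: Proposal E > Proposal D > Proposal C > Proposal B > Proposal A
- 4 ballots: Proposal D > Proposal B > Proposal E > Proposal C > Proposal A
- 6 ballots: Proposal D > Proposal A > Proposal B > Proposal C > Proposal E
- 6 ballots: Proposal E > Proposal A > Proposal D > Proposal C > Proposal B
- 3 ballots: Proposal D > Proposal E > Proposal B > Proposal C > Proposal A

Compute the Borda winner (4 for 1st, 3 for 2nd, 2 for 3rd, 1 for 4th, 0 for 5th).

Proposal A: 9×0 + 4×0 + 6×3 + 6×3 + 3×0 = 36
Proposal B: 9×1 + 4×3 + 6×2 + 6×0 + 3×2 = 39
Proposal C: 9×2 + 4×1 + 6×1 + 6×1 + 3×1 = 37
Proposal D: 9×3 + 4×4 + 6×4 + 6×2 + 3×4 = 91
Proposal E: 9×4 + 4×2 + 6×0 + 6×4 + 3×3 = 77

Proposal D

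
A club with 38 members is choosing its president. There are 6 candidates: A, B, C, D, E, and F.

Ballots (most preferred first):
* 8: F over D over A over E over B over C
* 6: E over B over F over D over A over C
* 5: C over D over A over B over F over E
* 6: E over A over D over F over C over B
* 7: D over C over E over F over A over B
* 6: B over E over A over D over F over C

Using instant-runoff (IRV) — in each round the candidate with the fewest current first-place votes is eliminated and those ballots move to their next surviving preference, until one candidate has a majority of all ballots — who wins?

Round 1: A 0, B 6, C 5, D 7, E 12, F 8. A eliminated.
Round 2: B 6, C 5, D 7, E 12, F 8. C eliminated.
Round 3: B 6, D 12, E 12, F 8. B eliminated.
Round 4: D 12, E 18, F 8. F eliminated.
Round 5: D 20, E 18. D has a majority (≥20).

D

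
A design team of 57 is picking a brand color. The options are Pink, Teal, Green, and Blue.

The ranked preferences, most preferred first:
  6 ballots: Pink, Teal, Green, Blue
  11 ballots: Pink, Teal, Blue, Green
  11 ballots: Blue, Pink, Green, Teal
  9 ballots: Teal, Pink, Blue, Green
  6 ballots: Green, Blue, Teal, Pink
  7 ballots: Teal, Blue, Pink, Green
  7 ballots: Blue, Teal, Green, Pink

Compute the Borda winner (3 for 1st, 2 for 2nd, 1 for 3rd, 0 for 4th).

Pink: 6×3 + 11×3 + 11×2 + 9×2 + 6×0 + 7×1 + 7×0 = 98
Teal: 6×2 + 11×2 + 11×0 + 9×3 + 6×1 + 7×3 + 7×2 = 102
Green: 6×1 + 11×0 + 11×1 + 9×0 + 6×3 + 7×0 + 7×1 = 42
Blue: 6×0 + 11×1 + 11×3 + 9×1 + 6×2 + 7×2 + 7×3 = 100

Teal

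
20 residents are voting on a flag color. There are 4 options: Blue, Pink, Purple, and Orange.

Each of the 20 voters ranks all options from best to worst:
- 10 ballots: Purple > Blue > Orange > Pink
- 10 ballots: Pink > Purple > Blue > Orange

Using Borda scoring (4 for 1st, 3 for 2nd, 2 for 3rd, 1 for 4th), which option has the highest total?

Blue: 10×3 + 10×2 = 50
Pink: 10×1 + 10×4 = 50
Purple: 10×4 + 10×3 = 70
Orange: 10×2 + 10×1 = 30

Purple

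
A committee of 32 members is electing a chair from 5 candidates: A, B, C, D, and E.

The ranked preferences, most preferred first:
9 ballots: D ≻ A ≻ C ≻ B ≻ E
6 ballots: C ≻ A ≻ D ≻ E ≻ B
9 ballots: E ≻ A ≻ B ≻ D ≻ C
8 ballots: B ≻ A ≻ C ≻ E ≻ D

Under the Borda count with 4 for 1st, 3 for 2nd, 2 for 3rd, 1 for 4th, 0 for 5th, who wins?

A

A: 9×3 + 6×3 + 9×3 + 8×3 = 96
B: 9×1 + 6×0 + 9×2 + 8×4 = 59
C: 9×2 + 6×4 + 9×0 + 8×2 = 58
D: 9×4 + 6×2 + 9×1 + 8×0 = 57
E: 9×0 + 6×1 + 9×4 + 8×1 = 50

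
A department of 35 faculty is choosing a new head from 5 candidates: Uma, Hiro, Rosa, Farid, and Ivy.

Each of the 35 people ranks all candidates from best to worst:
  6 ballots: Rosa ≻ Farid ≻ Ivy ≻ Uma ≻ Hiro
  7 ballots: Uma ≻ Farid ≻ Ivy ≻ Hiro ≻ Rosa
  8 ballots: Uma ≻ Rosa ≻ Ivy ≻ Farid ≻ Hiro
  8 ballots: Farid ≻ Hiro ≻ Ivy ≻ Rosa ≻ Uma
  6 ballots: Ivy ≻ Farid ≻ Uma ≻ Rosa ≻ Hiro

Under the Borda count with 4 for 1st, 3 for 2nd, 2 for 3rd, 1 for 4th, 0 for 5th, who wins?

Uma: 6×1 + 7×4 + 8×4 + 8×0 + 6×2 = 78
Hiro: 6×0 + 7×1 + 8×0 + 8×3 + 6×0 = 31
Rosa: 6×4 + 7×0 + 8×3 + 8×1 + 6×1 = 62
Farid: 6×3 + 7×3 + 8×1 + 8×4 + 6×3 = 97
Ivy: 6×2 + 7×2 + 8×2 + 8×2 + 6×4 = 82

Farid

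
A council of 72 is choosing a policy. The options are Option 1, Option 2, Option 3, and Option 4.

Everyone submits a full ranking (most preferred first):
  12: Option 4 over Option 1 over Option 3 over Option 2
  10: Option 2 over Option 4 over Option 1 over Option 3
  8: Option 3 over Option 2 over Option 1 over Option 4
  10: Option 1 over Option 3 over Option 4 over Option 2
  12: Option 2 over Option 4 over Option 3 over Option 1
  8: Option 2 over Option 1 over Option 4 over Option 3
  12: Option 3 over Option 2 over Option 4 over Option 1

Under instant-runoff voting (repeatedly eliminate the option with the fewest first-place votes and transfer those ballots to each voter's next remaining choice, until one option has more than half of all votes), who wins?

Option 3

Round 1: Option 1 10, Option 2 30, Option 3 20, Option 4 12. Option 1 eliminated.
Round 2: Option 2 30, Option 3 30, Option 4 12. Option 4 eliminated.
Round 3: Option 2 30, Option 3 42. Option 3 has a majority (≥37).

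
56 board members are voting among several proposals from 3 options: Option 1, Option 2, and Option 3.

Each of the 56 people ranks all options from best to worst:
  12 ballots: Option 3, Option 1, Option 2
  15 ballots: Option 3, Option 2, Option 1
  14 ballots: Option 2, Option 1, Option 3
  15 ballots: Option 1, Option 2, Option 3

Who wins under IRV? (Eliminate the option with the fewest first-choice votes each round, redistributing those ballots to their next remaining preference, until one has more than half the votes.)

Round 1: Option 1 15, Option 2 14, Option 3 27. Option 2 eliminated.
Round 2: Option 1 29, Option 3 27. Option 1 has a majority (≥29).

Option 1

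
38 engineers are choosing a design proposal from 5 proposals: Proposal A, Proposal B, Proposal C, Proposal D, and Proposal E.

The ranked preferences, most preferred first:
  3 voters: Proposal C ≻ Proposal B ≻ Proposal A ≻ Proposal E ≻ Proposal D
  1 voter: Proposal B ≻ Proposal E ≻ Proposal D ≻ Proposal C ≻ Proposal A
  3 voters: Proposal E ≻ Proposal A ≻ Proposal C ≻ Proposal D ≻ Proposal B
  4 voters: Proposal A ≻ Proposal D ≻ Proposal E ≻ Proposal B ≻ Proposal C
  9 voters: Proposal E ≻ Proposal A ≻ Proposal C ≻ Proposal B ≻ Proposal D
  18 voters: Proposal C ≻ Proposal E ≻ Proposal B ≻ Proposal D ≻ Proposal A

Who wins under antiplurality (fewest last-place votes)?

Proposal E

Last-place votes: Proposal A 19, Proposal B 3, Proposal C 4, Proposal D 12, Proposal E 0.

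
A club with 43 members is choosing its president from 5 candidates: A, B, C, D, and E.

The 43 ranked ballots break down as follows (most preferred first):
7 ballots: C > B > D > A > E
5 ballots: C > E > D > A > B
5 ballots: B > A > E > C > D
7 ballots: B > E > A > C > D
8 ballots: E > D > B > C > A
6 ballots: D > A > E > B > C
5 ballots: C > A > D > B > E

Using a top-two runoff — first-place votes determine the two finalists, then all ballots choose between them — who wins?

B

Round 1 first-place votes: A 0, B 12, C 17, D 6, E 8. C and B advance.
Runoff: C is ranked above B on 17 ballots, B above C on 26.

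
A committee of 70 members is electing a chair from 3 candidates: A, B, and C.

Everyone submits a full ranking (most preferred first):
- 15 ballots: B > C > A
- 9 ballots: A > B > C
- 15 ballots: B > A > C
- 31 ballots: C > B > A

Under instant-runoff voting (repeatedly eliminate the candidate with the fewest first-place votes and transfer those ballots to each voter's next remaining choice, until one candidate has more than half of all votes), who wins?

Round 1: A 9, B 30, C 31. A eliminated.
Round 2: B 39, C 31. B has a majority (≥36).

B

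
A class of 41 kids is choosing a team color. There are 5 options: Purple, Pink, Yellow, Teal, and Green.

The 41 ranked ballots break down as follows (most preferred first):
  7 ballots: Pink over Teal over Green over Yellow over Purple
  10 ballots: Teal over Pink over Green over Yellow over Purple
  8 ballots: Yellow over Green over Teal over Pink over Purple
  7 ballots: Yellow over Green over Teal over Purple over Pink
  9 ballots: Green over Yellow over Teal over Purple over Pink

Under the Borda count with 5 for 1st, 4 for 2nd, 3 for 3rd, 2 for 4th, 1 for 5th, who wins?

Purple: 7×1 + 10×1 + 8×1 + 7×2 + 9×2 = 57
Pink: 7×5 + 10×4 + 8×2 + 7×1 + 9×1 = 107
Yellow: 7×2 + 10×2 + 8×5 + 7×5 + 9×4 = 145
Teal: 7×4 + 10×5 + 8×3 + 7×3 + 9×3 = 150
Green: 7×3 + 10×3 + 8×4 + 7×4 + 9×5 = 156

Green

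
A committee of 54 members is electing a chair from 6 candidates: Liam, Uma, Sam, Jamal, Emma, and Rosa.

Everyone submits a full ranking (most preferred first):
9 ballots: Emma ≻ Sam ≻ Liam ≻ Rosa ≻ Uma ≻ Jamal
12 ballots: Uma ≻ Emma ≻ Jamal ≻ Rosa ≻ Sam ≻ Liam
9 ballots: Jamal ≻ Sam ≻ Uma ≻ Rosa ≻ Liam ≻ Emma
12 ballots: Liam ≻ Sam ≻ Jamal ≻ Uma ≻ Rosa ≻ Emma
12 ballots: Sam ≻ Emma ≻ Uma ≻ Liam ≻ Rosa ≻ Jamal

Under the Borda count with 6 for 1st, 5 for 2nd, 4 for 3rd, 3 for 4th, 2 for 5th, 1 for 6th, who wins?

Liam: 9×4 + 12×1 + 9×2 + 12×6 + 12×3 = 174
Uma: 9×2 + 12×6 + 9×4 + 12×3 + 12×4 = 210
Sam: 9×5 + 12×2 + 9×5 + 12×5 + 12×6 = 246
Jamal: 9×1 + 12×4 + 9×6 + 12×4 + 12×1 = 171
Emma: 9×6 + 12×5 + 9×1 + 12×1 + 12×5 = 195
Rosa: 9×3 + 12×3 + 9×3 + 12×2 + 12×2 = 138

Sam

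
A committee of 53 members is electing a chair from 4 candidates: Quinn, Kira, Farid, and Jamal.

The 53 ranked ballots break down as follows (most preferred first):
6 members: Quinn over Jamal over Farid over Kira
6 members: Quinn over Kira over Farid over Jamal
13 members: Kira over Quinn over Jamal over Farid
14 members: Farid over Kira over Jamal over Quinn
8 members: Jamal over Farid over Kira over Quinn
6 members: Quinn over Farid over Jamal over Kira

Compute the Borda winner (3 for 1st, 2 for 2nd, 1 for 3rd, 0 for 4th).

Kira

Quinn: 6×3 + 6×3 + 13×2 + 14×0 + 8×0 + 6×3 = 80
Kira: 6×0 + 6×2 + 13×3 + 14×2 + 8×1 + 6×0 = 87
Farid: 6×1 + 6×1 + 13×0 + 14×3 + 8×2 + 6×2 = 82
Jamal: 6×2 + 6×0 + 13×1 + 14×1 + 8×3 + 6×1 = 69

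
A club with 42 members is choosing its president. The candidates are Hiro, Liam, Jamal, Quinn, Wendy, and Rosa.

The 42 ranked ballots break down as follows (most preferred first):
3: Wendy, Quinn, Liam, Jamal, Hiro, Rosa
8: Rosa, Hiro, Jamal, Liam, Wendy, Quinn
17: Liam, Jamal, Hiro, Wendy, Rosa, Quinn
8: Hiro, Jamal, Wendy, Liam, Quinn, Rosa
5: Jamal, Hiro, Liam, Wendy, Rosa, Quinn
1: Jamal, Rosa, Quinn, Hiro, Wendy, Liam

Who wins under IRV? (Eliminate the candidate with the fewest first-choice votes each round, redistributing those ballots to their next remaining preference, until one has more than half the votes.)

Round 1: Hiro 8, Liam 17, Jamal 6, Quinn 0, Wendy 3, Rosa 8. Quinn eliminated.
Round 2: Hiro 8, Liam 17, Jamal 6, Wendy 3, Rosa 8. Wendy eliminated.
Round 3: Hiro 8, Liam 20, Jamal 6, Rosa 8. Jamal eliminated.
Round 4: Hiro 13, Liam 20, Rosa 9. Rosa eliminated.
Round 5: Hiro 22, Liam 20. Hiro has a majority (≥22).

Hiro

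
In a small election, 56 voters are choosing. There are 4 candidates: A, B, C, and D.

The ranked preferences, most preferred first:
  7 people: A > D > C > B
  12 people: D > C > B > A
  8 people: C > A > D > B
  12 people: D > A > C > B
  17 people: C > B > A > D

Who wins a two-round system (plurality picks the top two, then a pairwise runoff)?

Round 1 first-place votes: A 7, B 0, C 25, D 24. C and D advance.
Runoff: C is ranked above D on 25 ballots, D above C on 31.

D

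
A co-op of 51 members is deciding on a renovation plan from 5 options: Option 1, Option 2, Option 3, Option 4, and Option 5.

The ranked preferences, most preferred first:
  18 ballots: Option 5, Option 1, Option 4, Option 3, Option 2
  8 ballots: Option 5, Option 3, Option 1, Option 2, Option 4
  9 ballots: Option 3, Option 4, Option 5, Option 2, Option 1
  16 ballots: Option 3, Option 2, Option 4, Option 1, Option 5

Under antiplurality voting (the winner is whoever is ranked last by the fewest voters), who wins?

Option 3

Last-place votes: Option 1 9, Option 2 18, Option 3 0, Option 4 8, Option 5 16.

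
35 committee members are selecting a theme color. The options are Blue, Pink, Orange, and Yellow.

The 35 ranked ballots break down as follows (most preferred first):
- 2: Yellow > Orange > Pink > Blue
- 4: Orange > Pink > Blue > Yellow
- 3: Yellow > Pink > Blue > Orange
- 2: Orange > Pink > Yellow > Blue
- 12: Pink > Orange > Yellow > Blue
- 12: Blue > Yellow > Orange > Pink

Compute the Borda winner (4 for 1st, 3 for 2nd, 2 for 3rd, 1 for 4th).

Blue: 2×1 + 4×2 + 3×2 + 2×1 + 12×1 + 12×4 = 78
Pink: 2×2 + 4×3 + 3×3 + 2×3 + 12×4 + 12×1 = 91
Orange: 2×3 + 4×4 + 3×1 + 2×4 + 12×3 + 12×2 = 93
Yellow: 2×4 + 4×1 + 3×4 + 2×2 + 12×2 + 12×3 = 88

Orange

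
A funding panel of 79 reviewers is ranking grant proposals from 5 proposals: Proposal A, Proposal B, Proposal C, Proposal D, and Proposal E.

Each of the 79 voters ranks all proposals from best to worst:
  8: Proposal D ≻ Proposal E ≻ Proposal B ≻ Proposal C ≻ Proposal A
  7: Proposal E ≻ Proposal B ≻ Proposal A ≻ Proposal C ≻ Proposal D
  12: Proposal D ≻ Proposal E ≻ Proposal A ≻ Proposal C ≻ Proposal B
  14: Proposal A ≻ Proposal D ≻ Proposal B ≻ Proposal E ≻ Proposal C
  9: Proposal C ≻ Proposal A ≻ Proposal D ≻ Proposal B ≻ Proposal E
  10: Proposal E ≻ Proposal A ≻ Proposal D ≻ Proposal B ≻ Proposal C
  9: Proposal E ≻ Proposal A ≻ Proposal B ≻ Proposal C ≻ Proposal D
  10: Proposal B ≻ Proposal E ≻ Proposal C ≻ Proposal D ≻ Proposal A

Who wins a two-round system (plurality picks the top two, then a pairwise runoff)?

Proposal D

Round 1 first-place votes: Proposal A 14, Proposal B 10, Proposal C 9, Proposal D 20, Proposal E 26. Proposal E and Proposal D advance.
Runoff: Proposal E is ranked above Proposal D on 36 ballots, Proposal D above Proposal E on 43.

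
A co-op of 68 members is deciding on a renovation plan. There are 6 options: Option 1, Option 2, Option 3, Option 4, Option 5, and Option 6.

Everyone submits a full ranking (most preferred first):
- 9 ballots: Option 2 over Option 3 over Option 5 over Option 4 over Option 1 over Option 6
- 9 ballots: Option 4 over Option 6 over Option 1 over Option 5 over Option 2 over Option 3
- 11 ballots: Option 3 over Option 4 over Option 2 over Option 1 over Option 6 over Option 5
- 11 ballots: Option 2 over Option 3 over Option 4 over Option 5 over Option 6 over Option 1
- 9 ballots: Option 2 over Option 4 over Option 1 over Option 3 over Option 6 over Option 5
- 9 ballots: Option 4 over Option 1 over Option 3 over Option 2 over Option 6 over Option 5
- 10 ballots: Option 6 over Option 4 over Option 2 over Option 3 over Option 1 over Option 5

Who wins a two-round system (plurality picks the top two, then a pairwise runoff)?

Option 4

Round 1 first-place votes: Option 1 0, Option 2 29, Option 3 11, Option 4 18, Option 5 0, Option 6 10. Option 2 and Option 4 advance.
Runoff: Option 2 is ranked above Option 4 on 29 ballots, Option 4 above Option 2 on 39.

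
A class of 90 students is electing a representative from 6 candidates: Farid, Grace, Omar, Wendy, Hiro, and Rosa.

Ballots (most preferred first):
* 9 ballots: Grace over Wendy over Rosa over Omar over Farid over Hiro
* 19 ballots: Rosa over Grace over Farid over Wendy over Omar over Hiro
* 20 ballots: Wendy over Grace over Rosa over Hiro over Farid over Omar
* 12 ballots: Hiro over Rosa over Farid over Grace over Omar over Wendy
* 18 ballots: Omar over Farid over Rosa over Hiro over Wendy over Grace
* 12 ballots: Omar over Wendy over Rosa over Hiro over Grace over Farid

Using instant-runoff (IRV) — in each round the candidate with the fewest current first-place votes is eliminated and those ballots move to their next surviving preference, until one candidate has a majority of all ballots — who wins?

Round 1: Farid 0, Grace 9, Omar 30, Wendy 20, Hiro 12, Rosa 19. Farid eliminated.
Round 2: Grace 9, Omar 30, Wendy 20, Hiro 12, Rosa 19. Grace eliminated.
Round 3: Omar 30, Wendy 29, Hiro 12, Rosa 19. Hiro eliminated.
Round 4: Omar 30, Wendy 29, Rosa 31. Wendy eliminated.
Round 5: Omar 30, Rosa 60. Rosa has a majority (≥46).

Rosa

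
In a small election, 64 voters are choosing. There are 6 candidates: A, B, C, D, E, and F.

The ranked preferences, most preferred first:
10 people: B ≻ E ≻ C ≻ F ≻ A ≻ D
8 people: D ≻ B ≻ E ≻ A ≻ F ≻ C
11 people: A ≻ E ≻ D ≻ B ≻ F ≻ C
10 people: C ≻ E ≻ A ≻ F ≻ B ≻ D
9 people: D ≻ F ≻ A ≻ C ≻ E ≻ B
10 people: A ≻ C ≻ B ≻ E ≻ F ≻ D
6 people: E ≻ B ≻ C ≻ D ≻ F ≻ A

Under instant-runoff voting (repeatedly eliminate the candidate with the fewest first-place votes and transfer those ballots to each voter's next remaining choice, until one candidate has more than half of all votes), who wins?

A

Round 1: A 21, B 10, C 10, D 17, E 6, F 0. F eliminated.
Round 2: A 21, B 10, C 10, D 17, E 6. E eliminated.
Round 3: A 21, B 16, C 10, D 17. C eliminated.
Round 4: A 31, B 16, D 17. B eliminated.
Round 5: A 41, D 23. A has a majority (≥33).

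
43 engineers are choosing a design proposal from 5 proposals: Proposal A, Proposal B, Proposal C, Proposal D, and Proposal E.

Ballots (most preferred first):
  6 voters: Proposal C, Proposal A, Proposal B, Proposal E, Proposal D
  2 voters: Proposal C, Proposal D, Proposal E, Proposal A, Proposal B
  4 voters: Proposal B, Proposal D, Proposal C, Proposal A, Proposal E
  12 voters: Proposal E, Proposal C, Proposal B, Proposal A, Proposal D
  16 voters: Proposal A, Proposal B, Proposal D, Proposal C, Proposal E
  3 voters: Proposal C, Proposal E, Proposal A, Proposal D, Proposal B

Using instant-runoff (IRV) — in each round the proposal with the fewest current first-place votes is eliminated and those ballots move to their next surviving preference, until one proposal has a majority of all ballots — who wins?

Round 1: Proposal A 16, Proposal B 4, Proposal C 11, Proposal D 0, Proposal E 12. Proposal D eliminated.
Round 2: Proposal A 16, Proposal B 4, Proposal C 11, Proposal E 12. Proposal B eliminated.
Round 3: Proposal A 16, Proposal C 15, Proposal E 12. Proposal E eliminated.
Round 4: Proposal A 16, Proposal C 27. Proposal C has a majority (≥22).

Proposal C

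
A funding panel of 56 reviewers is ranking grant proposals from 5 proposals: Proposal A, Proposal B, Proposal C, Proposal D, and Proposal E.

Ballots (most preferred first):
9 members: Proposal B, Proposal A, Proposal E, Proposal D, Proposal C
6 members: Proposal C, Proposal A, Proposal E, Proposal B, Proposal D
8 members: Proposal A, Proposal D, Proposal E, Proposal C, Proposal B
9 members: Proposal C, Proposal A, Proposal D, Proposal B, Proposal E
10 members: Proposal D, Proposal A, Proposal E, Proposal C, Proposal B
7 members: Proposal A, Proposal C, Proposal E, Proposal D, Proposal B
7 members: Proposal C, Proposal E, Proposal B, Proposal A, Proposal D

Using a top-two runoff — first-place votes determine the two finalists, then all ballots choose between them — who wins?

Proposal A

Round 1 first-place votes: Proposal A 15, Proposal B 9, Proposal C 22, Proposal D 10, Proposal E 0. Proposal C and Proposal A advance.
Runoff: Proposal C is ranked above Proposal A on 22 ballots, Proposal A above Proposal C on 34.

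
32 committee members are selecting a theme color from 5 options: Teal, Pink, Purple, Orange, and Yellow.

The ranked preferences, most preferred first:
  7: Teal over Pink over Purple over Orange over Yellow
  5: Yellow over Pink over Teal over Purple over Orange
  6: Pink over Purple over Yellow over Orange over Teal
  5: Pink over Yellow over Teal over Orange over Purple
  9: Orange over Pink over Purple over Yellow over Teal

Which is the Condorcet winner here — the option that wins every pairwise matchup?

Pink vs Teal: 25–7
Pink vs Purple: 32–0
Pink vs Orange: 23–9
Pink vs Yellow: 27–5
Pink beats every other option.

Pink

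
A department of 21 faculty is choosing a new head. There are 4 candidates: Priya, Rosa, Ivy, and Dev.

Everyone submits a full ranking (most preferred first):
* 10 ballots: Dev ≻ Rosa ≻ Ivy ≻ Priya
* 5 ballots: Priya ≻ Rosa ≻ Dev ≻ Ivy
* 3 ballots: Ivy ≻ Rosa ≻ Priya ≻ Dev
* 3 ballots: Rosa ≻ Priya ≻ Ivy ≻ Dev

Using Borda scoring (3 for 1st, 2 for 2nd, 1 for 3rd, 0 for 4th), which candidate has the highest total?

Rosa

Priya: 10×0 + 5×3 + 3×1 + 3×2 = 24
Rosa: 10×2 + 5×2 + 3×2 + 3×3 = 45
Ivy: 10×1 + 5×0 + 3×3 + 3×1 = 22
Dev: 10×3 + 5×1 + 3×0 + 3×0 = 35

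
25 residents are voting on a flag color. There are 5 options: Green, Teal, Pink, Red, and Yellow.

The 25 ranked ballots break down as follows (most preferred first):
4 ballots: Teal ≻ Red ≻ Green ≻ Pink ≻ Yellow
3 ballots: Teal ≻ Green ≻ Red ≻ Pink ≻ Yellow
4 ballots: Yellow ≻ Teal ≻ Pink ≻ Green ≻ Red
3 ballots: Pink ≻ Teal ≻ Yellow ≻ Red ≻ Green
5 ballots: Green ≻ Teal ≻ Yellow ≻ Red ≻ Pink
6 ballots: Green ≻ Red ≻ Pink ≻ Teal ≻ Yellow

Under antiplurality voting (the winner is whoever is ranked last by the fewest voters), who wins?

Last-place votes: Green 3, Teal 0, Pink 5, Red 4, Yellow 13.

Teal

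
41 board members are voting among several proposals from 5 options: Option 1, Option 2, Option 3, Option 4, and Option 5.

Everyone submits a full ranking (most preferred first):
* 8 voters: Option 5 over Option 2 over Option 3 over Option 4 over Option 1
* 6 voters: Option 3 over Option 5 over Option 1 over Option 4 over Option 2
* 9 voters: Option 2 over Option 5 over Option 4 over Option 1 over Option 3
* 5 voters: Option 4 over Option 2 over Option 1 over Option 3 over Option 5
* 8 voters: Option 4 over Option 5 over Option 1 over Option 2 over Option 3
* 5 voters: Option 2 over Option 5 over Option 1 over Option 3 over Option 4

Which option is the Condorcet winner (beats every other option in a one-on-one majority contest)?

Option 5 vs Option 1: 36–5
Option 5 vs Option 2: 22–19
Option 5 vs Option 3: 30–11
Option 5 vs Option 4: 28–13
Option 5 beats every other option.

Option 5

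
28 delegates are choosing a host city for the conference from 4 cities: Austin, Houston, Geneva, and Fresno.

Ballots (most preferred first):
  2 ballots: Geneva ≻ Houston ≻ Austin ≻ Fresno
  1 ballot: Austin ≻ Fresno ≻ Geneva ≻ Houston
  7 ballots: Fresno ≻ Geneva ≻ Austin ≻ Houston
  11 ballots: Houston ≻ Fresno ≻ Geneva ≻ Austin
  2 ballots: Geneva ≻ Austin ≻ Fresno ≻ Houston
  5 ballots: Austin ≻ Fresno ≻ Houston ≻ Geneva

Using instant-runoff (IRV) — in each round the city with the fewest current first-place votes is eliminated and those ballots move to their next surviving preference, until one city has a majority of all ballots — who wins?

Austin

Round 1: Austin 6, Houston 11, Geneva 4, Fresno 7. Geneva eliminated.
Round 2: Austin 8, Houston 13, Fresno 7. Fresno eliminated.
Round 3: Austin 15, Houston 13. Austin has a majority (≥15).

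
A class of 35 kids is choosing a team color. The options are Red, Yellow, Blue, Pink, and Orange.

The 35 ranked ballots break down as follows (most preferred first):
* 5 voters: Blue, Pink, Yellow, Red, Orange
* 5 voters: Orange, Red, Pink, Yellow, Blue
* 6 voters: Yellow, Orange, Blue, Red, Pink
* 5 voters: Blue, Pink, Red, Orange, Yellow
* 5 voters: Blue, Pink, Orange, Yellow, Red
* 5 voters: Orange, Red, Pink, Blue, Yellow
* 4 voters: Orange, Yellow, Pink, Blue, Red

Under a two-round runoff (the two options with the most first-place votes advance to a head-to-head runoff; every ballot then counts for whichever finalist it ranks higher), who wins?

Orange

Round 1 first-place votes: Red 0, Yellow 6, Blue 15, Pink 0, Orange 14. Blue and Orange advance.
Runoff: Blue is ranked above Orange on 15 ballots, Orange above Blue on 20.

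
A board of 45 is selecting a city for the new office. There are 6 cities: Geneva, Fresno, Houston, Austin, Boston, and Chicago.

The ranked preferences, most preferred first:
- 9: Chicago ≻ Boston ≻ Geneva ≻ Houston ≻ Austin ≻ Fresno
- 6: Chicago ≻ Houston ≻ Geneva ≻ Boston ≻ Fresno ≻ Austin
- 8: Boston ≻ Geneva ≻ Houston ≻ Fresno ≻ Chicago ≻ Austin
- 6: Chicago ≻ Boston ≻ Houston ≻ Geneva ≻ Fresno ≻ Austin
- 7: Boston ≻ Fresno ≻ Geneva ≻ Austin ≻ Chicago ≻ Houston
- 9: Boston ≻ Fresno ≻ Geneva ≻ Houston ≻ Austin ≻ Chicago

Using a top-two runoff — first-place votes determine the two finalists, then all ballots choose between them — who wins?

Round 1 first-place votes: Geneva 0, Fresno 0, Houston 0, Austin 0, Boston 24, Chicago 21. Boston and Chicago advance.
Runoff: Boston is ranked above Chicago on 24 ballots, Chicago above Boston on 21.

Boston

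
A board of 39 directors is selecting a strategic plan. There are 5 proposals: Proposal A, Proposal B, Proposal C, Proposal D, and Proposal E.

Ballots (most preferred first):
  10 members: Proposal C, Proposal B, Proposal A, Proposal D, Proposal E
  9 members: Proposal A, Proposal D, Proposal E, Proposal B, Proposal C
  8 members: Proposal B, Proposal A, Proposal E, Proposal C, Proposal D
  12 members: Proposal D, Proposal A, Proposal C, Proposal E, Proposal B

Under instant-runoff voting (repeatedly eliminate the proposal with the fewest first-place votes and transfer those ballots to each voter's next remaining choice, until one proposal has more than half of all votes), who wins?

Round 1: Proposal A 9, Proposal B 8, Proposal C 10, Proposal D 12, Proposal E 0. Proposal E eliminated.
Round 2: Proposal A 9, Proposal B 8, Proposal C 10, Proposal D 12. Proposal B eliminated.
Round 3: Proposal A 17, Proposal C 10, Proposal D 12. Proposal C eliminated.
Round 4: Proposal A 27, Proposal D 12. Proposal A has a majority (≥20).

Proposal A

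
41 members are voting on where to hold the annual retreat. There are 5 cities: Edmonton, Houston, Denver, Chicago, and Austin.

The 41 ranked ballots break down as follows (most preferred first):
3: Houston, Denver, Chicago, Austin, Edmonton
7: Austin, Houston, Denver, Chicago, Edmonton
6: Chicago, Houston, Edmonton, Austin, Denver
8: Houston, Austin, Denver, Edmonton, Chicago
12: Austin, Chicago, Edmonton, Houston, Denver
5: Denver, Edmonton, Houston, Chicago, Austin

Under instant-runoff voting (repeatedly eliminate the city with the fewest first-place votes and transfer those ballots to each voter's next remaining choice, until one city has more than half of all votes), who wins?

Round 1: Edmonton 0, Houston 11, Denver 5, Chicago 6, Austin 19. Edmonton eliminated.
Round 2: Houston 11, Denver 5, Chicago 6, Austin 19. Denver eliminated.
Round 3: Houston 16, Chicago 6, Austin 19. Chicago eliminated.
Round 4: Houston 22, Austin 19. Houston has a majority (≥21).

Houston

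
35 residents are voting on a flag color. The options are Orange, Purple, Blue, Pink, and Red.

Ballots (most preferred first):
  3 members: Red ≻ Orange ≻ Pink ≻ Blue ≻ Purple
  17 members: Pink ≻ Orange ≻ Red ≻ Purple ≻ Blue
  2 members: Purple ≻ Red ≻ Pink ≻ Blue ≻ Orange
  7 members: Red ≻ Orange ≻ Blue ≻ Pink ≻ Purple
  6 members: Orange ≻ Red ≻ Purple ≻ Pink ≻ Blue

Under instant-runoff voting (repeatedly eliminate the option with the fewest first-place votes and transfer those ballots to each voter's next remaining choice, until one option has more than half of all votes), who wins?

Round 1: Orange 6, Purple 2, Blue 0, Pink 17, Red 10. Blue eliminated.
Round 2: Orange 6, Purple 2, Pink 17, Red 10. Purple eliminated.
Round 3: Orange 6, Pink 17, Red 12. Orange eliminated.
Round 4: Pink 17, Red 18. Red has a majority (≥18).

Red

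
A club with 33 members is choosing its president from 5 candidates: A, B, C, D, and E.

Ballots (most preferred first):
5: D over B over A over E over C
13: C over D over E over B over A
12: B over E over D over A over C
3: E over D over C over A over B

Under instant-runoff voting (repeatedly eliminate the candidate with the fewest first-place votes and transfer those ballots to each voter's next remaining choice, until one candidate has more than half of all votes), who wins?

B

Round 1: A 0, B 12, C 13, D 5, E 3. A eliminated.
Round 2: B 12, C 13, D 5, E 3. E eliminated.
Round 3: B 12, C 13, D 8. D eliminated.
Round 4: B 17, C 16. B has a majority (≥17).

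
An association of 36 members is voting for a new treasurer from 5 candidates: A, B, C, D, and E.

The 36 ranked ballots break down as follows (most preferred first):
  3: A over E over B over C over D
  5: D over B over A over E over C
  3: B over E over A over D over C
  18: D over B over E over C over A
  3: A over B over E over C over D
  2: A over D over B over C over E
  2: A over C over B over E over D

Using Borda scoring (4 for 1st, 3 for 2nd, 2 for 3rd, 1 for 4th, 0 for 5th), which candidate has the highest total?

A: 3×4 + 5×2 + 3×2 + 18×0 + 3×4 + 2×4 + 2×4 = 56
B: 3×2 + 5×3 + 3×4 + 18×3 + 3×3 + 2×2 + 2×2 = 104
C: 3×1 + 5×0 + 3×0 + 18×1 + 3×1 + 2×1 + 2×3 = 32
D: 3×0 + 5×4 + 3×1 + 18×4 + 3×0 + 2×3 + 2×0 = 101
E: 3×3 + 5×1 + 3×3 + 18×2 + 3×2 + 2×0 + 2×1 = 67

B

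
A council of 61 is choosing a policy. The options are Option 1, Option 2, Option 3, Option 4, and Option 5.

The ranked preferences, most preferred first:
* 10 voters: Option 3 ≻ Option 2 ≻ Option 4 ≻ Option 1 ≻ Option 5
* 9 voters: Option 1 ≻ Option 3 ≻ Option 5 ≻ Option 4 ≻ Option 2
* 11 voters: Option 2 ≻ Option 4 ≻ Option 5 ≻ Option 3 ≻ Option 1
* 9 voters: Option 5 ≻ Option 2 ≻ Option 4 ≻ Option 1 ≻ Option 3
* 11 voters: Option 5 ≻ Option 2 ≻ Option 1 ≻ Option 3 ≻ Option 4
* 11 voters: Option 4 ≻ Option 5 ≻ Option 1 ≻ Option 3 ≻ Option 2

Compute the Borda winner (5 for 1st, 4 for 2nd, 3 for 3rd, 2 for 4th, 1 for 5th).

Option 5

Option 1: 10×2 + 9×5 + 11×1 + 9×2 + 11×3 + 11×3 = 160
Option 2: 10×4 + 9×1 + 11×5 + 9×4 + 11×4 + 11×1 = 195
Option 3: 10×5 + 9×4 + 11×2 + 9×1 + 11×2 + 11×2 = 161
Option 4: 10×3 + 9×2 + 11×4 + 9×3 + 11×1 + 11×5 = 185
Option 5: 10×1 + 9×3 + 11×3 + 9×5 + 11×5 + 11×4 = 214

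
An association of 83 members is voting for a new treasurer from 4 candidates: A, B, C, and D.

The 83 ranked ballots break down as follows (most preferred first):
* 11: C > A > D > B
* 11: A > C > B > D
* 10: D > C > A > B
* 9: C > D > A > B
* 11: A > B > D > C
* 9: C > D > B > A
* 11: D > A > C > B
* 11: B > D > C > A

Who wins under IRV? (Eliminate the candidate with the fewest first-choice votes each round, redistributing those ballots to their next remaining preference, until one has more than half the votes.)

Round 1: A 22, B 11, C 29, D 21. B eliminated.
Round 2: A 22, C 29, D 32. A eliminated.
Round 3: C 40, D 43. D has a majority (≥42).

D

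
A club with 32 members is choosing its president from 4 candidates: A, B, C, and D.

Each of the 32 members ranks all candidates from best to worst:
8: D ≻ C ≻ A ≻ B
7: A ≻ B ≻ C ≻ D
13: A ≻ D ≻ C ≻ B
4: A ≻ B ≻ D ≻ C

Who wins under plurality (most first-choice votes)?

A

First-place votes: A 24, B 0, C 0, D 8.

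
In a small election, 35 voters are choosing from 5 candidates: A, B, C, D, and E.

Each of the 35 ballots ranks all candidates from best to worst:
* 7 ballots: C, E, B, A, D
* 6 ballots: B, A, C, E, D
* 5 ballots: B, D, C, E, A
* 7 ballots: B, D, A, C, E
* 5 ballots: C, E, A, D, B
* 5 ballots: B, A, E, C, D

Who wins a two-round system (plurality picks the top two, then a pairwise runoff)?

Round 1 first-place votes: A 0, B 23, C 12, D 0, E 0. B and C advance.
Runoff: B is ranked above C on 23 ballots, C above B on 12.

B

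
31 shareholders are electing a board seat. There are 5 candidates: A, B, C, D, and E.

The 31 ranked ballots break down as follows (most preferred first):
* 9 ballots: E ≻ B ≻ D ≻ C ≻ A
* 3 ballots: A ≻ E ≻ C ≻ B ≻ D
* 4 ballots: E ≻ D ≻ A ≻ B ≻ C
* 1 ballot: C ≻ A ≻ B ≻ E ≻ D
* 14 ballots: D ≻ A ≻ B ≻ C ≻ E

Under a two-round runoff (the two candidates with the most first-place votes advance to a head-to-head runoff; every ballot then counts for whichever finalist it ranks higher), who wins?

Round 1 first-place votes: A 3, B 0, C 1, D 14, E 13. D and E advance.
Runoff: D is ranked above E on 14 ballots, E above D on 17.

E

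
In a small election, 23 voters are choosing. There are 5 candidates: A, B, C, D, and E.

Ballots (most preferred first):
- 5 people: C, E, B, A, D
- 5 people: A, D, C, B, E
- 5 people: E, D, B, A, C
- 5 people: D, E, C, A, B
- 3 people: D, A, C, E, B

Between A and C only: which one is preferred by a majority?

A is ranked above C on 13 ballots; C above A on 10.

A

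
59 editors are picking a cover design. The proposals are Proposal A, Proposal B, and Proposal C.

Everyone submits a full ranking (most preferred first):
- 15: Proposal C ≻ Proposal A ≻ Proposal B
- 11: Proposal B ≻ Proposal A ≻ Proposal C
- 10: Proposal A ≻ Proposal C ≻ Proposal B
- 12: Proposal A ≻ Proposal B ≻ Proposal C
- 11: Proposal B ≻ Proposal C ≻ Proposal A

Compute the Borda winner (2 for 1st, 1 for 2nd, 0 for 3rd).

Proposal A

Proposal A: 15×1 + 11×1 + 10×2 + 12×2 + 11×0 = 70
Proposal B: 15×0 + 11×2 + 10×0 + 12×1 + 11×2 = 56
Proposal C: 15×2 + 11×0 + 10×1 + 12×0 + 11×1 = 51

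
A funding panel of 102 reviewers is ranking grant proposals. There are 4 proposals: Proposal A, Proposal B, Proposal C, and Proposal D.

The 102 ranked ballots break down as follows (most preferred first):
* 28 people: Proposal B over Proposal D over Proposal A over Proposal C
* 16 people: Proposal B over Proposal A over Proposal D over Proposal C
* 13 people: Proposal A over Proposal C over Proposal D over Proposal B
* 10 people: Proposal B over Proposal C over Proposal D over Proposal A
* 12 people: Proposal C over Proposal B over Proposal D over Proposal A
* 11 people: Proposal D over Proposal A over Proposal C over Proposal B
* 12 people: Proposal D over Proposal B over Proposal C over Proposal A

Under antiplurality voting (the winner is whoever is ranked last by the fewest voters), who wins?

Last-place votes: Proposal A 34, Proposal B 24, Proposal C 44, Proposal D 0.

Proposal D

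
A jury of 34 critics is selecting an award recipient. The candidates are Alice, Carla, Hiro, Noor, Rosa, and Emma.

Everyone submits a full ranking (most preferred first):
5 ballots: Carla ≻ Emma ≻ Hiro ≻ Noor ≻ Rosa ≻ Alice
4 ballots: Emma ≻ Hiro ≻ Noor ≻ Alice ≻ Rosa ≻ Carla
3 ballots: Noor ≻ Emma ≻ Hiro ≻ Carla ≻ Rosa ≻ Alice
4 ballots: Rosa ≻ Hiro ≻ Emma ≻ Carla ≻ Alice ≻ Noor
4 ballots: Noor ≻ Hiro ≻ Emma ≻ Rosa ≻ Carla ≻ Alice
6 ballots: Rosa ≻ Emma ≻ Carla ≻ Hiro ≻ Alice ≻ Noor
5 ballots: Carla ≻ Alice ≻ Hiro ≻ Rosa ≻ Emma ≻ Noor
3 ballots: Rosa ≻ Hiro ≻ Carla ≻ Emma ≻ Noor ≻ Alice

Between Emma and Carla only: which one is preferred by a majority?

Emma is ranked above Carla on 21 ballots; Carla above Emma on 13.

Emma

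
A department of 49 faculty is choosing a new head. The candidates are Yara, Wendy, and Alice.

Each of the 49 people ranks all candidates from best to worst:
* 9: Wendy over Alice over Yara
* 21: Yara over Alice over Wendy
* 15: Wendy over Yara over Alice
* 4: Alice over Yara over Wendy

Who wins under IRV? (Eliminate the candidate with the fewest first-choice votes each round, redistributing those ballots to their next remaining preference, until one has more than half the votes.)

Yara

Round 1: Yara 21, Wendy 24, Alice 4. Alice eliminated.
Round 2: Yara 25, Wendy 24. Yara has a majority (≥25).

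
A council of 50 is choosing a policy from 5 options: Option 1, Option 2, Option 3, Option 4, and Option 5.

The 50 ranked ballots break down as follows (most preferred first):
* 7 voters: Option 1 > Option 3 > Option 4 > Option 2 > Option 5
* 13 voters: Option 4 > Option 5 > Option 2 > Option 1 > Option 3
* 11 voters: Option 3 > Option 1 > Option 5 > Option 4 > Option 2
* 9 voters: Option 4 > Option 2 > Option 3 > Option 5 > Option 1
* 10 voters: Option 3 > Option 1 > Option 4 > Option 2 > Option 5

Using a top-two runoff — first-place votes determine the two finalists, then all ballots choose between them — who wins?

Round 1 first-place votes: Option 1 7, Option 2 0, Option 3 21, Option 4 22, Option 5 0. Option 4 and Option 3 advance.
Runoff: Option 4 is ranked above Option 3 on 22 ballots, Option 3 above Option 4 on 28.

Option 3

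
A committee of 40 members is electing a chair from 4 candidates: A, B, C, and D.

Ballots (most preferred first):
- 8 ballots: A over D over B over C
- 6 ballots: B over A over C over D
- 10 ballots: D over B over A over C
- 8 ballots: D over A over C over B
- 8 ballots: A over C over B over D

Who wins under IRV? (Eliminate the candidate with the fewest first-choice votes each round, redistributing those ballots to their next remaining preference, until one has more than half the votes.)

A

Round 1: A 16, B 6, C 0, D 18. C eliminated.
Round 2: A 16, B 6, D 18. B eliminated.
Round 3: A 22, D 18. A has a majority (≥21).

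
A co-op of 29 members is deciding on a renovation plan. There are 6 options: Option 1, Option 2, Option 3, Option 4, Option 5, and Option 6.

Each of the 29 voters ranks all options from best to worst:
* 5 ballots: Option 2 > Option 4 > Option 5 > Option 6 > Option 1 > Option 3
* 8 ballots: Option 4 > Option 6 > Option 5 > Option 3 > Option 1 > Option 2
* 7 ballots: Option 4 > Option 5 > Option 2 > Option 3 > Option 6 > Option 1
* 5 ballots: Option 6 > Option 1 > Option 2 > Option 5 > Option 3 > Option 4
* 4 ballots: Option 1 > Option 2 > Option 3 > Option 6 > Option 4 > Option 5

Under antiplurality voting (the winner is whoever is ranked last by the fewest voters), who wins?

Option 6

Last-place votes: Option 1 7, Option 2 8, Option 3 5, Option 4 5, Option 5 4, Option 6 0.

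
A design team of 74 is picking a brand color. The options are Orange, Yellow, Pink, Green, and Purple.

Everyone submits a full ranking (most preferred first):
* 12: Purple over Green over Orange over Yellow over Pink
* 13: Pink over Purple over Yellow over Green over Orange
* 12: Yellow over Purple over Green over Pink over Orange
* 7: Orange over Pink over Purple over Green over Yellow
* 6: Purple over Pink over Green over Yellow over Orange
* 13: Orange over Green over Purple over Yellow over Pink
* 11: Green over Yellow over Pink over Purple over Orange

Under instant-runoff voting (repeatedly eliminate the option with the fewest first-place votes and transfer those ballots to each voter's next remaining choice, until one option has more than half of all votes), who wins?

Round 1: Orange 20, Yellow 12, Pink 13, Green 11, Purple 18. Green eliminated.
Round 2: Orange 20, Yellow 23, Pink 13, Purple 18. Pink eliminated.
Round 3: Orange 20, Yellow 23, Purple 31. Orange eliminated.
Round 4: Yellow 23, Purple 51. Purple has a majority (≥38).

Purple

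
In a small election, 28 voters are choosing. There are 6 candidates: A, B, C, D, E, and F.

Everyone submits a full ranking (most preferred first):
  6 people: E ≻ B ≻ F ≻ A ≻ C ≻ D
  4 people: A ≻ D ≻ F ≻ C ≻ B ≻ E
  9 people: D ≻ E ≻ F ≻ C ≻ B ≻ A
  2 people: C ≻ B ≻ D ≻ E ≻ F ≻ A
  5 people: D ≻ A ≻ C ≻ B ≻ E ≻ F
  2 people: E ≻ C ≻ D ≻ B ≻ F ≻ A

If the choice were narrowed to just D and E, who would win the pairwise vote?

D is ranked above E on 20 ballots; E above D on 8.

D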